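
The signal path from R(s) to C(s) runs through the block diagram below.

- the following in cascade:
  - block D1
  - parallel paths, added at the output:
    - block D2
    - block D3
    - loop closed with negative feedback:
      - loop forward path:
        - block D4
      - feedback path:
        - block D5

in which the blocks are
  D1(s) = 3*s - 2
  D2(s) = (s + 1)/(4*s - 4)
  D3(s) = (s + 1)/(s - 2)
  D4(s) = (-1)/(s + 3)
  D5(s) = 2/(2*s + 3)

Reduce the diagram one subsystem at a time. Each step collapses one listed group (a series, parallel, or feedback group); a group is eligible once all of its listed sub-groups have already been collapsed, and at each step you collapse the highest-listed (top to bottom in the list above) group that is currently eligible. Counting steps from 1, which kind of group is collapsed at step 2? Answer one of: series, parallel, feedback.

(1) collapse the loop (D4 forward, D5 return)
(2) parallel reduction of D2, D3, [D4/(1+D4*D5)]
(3) reduce the series chain D1, (D2+D3+[D4/(1+D4*D5)])
So the answer for step 2 is parallel.

Answer: parallel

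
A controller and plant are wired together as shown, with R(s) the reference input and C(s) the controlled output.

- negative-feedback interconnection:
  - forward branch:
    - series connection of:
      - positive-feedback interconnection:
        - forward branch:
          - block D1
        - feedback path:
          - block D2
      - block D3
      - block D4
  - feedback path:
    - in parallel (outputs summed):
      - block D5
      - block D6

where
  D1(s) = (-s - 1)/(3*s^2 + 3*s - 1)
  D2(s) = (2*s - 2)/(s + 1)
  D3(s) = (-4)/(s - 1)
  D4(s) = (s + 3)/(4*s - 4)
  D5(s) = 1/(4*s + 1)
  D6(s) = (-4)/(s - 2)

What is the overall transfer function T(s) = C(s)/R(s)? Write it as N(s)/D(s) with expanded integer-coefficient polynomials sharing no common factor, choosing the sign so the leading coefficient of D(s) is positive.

Step 1: feedback reduction of D1, D2; result (-s - 1)/(3*s^2 + 5*s - 3)
Step 2: series reduction of [D1/(1-D1*D2)], D3, D4; result (s^2 + 4*s + 3)/(3*s^4 - s^3 - 10*s^2 + 11*s - 3)
Step 3: combine D5, D6 in parallel; result (-15*s - 6)/(4*s^2 - 7*s - 2)
Step 4: feedback reduction of ([D1/(1-D1*D2)]*D3*D4), (D5+D6), which is the overall transfer function T(s) = C(s)/R(s) in lowest terms

Final answer: (4*s^4 + 9*s^3 - 18*s^2 - 29*s - 6)/(12*s^6 - 25*s^5 - 39*s^4 + 101*s^3 - 135*s^2 - 70*s - 12)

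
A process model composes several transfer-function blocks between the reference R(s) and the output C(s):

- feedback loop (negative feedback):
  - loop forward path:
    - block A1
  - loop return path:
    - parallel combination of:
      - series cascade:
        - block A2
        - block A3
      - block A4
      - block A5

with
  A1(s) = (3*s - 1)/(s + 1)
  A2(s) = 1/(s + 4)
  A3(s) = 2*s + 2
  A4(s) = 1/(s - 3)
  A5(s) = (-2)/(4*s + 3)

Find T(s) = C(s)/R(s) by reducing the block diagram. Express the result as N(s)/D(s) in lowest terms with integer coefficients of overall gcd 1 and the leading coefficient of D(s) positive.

Step 1: combine A2, A3 in series; result (2*s + 2)/(s + 4)
Step 2: combine (A2*A3), A4, A5 in parallel; result (8*s^3 - 8*s^2 - 19*s + 18)/(4*s^3 + 7*s^2 - 45*s - 36)
Step 3: apply the feedback formula to A1, ((A2*A3)+A4+A5) - this is the overall T(s), already in the required normalized form

Hence the answer: (12*s^4 + 17*s^3 - 142*s^2 - 63*s + 36)/(28*s^4 - 21*s^3 - 87*s^2 - 8*s - 54)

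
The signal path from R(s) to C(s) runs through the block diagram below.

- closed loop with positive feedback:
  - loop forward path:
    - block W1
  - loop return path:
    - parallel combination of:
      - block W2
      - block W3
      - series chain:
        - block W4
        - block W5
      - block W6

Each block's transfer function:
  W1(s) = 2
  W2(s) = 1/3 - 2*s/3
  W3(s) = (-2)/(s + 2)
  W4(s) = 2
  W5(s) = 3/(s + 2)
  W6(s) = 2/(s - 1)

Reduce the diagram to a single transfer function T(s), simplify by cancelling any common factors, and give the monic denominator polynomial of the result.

Step 1 - multiply W4, W5 (series); result 6/(s + 2)
Step 2 - combine W2, W3, (W4*W5), W6 in parallel; result (-2*s^3 - s^2 + 23*s - 2)/(3*s^2 + 3*s - 6)
Step 3 - close the feedback loop around W1, (W2+W3+(W4*W5)+W6); result (6*s^2 + 6*s - 12)/(4*s^3 + 5*s^2 - 43*s - 2)
No further cancellation is possible in the step-3 result, so that is T(s). Its denominator becomes monic after dividing by the leading coefficient 4.

Final answer: s^3 + 5*s^2/4 - 43*s/4 - 1/2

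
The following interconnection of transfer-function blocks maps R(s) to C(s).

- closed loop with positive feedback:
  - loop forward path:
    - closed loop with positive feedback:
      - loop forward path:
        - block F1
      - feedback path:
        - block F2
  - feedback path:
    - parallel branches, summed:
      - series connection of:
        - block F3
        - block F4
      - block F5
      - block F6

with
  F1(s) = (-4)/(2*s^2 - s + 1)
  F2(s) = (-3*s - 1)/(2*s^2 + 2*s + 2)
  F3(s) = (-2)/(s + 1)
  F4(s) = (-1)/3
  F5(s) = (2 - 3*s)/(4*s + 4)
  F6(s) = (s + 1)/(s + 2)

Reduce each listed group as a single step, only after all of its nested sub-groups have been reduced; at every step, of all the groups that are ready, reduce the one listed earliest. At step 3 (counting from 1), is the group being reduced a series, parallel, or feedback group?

Answer: parallel

Working:
Step 1 - reduce the feedback loop with forward F1 and return F2
Step 2 - combine F3, F4 in series
Step 3 - sum the parallel branches (F3*F4), F5, F6
Step 4 - close the feedback loop around [F1/(1-F1*F2)], ((F3*F4)+F5+F6)
The group at step 3 is a parallel group.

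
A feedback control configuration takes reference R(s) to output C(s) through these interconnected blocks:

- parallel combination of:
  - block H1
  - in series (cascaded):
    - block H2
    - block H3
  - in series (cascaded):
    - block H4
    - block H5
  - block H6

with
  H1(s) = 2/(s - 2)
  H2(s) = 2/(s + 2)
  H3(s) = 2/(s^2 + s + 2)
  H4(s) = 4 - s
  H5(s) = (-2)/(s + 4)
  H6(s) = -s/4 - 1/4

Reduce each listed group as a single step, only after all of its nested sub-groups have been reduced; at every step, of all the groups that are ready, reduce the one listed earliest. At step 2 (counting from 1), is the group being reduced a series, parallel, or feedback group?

1. multiply H2, H3 (series)
2. multiply H4, H5 (series)
3. parallel reduction of H1, (H2*H3), (H4*H5), H6
Step 2 collapses a series group.

Final answer: series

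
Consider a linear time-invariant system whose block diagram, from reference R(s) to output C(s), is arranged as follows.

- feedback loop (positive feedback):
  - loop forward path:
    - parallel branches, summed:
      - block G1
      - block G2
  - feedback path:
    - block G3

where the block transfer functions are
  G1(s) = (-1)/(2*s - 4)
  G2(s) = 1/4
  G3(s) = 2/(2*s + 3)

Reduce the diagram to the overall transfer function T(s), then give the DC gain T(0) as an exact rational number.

Step 1: sum the parallel branches G1, G2, giving (s - 4)/(4*s - 8)
Step 2: reduce the feedback loop with forward (G1+G2) and return G3, giving (2*s^2 - 5*s - 12)/(8*s^2 - 6*s - 16)
Evaluating the step-2 result (the overall T(s)) at s = 0 gives T(0) = -12/(-16) = 3/4.

Answer: 3/4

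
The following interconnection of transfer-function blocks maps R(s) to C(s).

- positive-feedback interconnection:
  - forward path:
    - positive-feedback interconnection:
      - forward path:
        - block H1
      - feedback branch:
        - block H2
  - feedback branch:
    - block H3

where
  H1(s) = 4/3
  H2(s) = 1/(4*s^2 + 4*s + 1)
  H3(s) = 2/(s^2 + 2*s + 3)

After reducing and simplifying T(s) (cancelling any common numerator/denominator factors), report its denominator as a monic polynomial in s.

Step 1: feedback reduction of H1, H2, giving (16*s^2 + 16*s + 4)/(12*s^2 + 12*s - 1)
Step 2: close the feedback loop around [H1/(1-H1*H2)], H3, giving (16*s^4 + 48*s^3 + 84*s^2 + 56*s + 12)/(12*s^4 + 36*s^3 + 27*s^2 + 2*s - 11)
No further cancellation is possible in the step-2 result, so that is T(s). Its denominator becomes monic after dividing by the leading coefficient 12.

Final answer: s^4 + 3*s^3 + 9*s^2/4 + s/6 - 11/12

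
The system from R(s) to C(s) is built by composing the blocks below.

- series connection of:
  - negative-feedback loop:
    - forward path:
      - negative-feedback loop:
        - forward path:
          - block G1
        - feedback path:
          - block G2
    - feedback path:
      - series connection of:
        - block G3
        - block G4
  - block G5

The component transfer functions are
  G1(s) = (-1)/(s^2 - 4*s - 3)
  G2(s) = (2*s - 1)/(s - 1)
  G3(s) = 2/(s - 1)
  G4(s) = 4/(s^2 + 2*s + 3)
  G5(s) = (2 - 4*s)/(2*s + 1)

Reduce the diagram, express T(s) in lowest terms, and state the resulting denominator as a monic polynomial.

1. reduce the feedback loop with forward G1 and return G2 = (1 - s)/(s^3 - 5*s^2 - s + 4)
2. multiply G3, G4 (series) = 8/(s^3 + s^2 + s - 3)
3. reduce the feedback loop with forward [G1/(1+G1*G2)] and return (G3*G4) = (-s^3 - s^2 - s + 3)/(s^5 - 3*s^4 - 8*s^3 - 13*s^2 + 5*s + 4)
4. multiply [[G1/(1+G1*G2)]/(1+[G1/(1+G1*G2)]*(G3*G4))], G5 (series) = (4*s^4 + 2*s^3 + 2*s^2 - 14*s + 6)/(2*s^6 - 5*s^5 - 19*s^4 - 34*s^3 - 3*s^2 + 13*s + 4)
No further cancellation is possible in the step-4 result, so that is T(s). Its denominator becomes monic after dividing by the leading coefficient 2.

Hence the answer: s^6 - 5*s^5/2 - 19*s^4/2 - 17*s^3 - 3*s^2/2 + 13*s/2 + 2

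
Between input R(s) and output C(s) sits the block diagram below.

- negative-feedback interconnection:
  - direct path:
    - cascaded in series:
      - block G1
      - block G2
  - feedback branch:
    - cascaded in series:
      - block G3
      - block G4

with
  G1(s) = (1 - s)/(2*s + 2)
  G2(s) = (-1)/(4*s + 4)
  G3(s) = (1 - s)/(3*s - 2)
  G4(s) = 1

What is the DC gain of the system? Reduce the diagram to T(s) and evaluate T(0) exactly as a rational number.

[1] reduce the series chain G1, G2: (s - 1)/(8*s^2 + 16*s + 8)
[2] cascade G3, G4: (1 - s)/(3*s - 2)
[3] collapse the loop ((G1*G2) forward, (G3*G4) return): (3*s^2 - 5*s + 2)/(24*s^3 + 31*s^2 - 6*s - 17)
Step 3 gives the overall T(s). Then T(0) = 2/(-17) = -2/17.

Final answer: -2/17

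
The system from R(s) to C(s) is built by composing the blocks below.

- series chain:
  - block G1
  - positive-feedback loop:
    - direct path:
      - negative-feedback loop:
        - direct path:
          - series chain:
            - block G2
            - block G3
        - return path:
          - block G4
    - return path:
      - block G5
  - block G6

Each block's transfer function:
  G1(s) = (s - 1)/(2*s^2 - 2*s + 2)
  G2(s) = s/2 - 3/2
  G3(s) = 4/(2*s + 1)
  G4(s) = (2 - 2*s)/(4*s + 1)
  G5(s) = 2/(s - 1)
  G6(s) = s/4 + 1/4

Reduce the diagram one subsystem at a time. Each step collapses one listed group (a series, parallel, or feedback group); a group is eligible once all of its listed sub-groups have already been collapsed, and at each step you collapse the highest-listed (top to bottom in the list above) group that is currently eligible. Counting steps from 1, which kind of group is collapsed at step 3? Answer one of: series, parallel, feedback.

Step 1 - multiply G2, G3 (series)
Step 2 - feedback reduction of (G2*G3), G4
Step 3 - reduce the feedback loop with forward [(G2*G3)/(1+(G2*G3)*G4)] and return G5
Step 4 - combine G1, [[(G2*G3)/(1+(G2*G3)*G4)]/(1-[(G2*G3)/(1+(G2*G3)*G4)]*G5)], G6 in series
So the answer for step 3 is feedback.

Answer: feedback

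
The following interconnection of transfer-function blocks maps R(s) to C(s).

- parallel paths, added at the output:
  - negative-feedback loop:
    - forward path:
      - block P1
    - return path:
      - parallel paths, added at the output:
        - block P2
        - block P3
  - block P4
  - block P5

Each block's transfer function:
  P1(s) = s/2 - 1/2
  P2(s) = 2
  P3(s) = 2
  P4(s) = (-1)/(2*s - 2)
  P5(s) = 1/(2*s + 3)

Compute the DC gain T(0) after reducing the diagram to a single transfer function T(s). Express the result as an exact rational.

First reduce the diagram to T(s).

Step 1 - add P2, P3 (parallel) gives 4
Step 2 - reduce the feedback loop with forward P1 and return (P2+P3) gives (s - 1)/(4*s - 2)
Step 3 - combine [P1/(1+P1*(P2+P3))], P4, P5 in parallel gives (2*s^3 - s^2 - 14*s + 8)/(8*s^3 - 14*s + 6)
DC gain: substitute s = 0 into T(s) from step 3: T(0) = 8/6 = 4/3.

Answer: 4/3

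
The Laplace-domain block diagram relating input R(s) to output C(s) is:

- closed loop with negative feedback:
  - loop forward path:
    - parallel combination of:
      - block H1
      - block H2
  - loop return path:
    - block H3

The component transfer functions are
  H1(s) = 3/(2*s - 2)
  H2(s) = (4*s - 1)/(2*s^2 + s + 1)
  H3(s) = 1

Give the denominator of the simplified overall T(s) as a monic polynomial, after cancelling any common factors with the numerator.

The answer is s^3 + 3*s^2 - 7*s/4 + 3/4.

Reasoning:
1. reduce the parallel group H1, H2; result (14*s^2 - 7*s + 5)/(4*s^3 - 2*s^2 - 2)
2. collapse the loop ((H1+H2) forward, H3 return); result (14*s^2 - 7*s + 5)/(4*s^3 + 12*s^2 - 7*s + 3)
That last expression is T(s), already simplified. Scaling its denominator by 1/4 (the reciprocal of the leading coefficient) yields the monic denominator.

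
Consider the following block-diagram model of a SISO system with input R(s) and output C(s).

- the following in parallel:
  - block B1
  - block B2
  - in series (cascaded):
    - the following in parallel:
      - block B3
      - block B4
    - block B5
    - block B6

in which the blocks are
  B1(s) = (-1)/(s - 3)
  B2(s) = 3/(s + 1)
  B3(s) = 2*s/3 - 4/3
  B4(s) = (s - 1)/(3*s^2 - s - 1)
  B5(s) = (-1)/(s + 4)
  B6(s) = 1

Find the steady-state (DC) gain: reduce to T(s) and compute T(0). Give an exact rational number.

(1) parallel reduction of B3, B4; result (6*s^3 - 14*s^2 + 5*s + 1)/(9*s^2 - 3*s - 3)
(2) combine (B3+B4), B5, B6 in series; result (-6*s^3 + 14*s^2 - 5*s - 1)/(9*s^3 + 33*s^2 - 15*s - 12)
(3) add B1, B2, ((B3+B4)*B5*B6) (parallel); result (-6*s^5 + 44*s^4 - 39*s^3 - 393*s^2 + 143*s + 123)/(9*s^5 + 15*s^4 - 108*s^3 - 81*s^2 + 69*s + 36)
That last expression is T(s); at s = 0 only the constant terms survive, so T(0) = 123/36 = 41/12.

Final answer: 41/12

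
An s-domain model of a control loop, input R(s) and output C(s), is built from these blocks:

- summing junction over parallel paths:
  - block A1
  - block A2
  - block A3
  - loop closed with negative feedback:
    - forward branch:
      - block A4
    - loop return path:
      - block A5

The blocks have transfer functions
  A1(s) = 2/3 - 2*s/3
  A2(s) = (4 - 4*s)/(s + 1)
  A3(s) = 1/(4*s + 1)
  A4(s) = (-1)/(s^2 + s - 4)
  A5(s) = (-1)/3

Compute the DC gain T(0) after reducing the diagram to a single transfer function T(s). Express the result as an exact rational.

Step 1: collapse the loop (A4 forward, A5 return), giving (-3)/(3*s^2 + 3*s - 11)
Step 2: sum the parallel branches A1, A2, A3, [A4/(1+A4*A5)], giving (-24*s^5 - 174*s^4 + 79*s^3 + 706*s^2 - 511*s - 196)/(36*s^4 + 81*s^3 - 78*s^2 - 156*s - 33)
Step 2 gives the overall T(s). Then T(0) = -196/(-33) = 196/33.

Final answer: 196/33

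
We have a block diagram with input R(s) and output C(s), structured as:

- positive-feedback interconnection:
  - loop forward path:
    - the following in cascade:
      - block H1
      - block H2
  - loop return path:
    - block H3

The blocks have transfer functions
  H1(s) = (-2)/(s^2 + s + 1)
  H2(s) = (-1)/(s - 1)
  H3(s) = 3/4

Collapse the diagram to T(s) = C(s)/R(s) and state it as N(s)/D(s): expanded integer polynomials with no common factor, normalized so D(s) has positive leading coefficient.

First reduce the diagram to T(s).

(1) combine H1, H2 in series, giving 2/(s^3 - 1)
(2) collapse the loop ((H1*H2) forward, H3 return); the result is T(s) itself (integer coefficients, no common factor, positive leading denominator coefficient)

Answer: 4/(2*s^3 - 5)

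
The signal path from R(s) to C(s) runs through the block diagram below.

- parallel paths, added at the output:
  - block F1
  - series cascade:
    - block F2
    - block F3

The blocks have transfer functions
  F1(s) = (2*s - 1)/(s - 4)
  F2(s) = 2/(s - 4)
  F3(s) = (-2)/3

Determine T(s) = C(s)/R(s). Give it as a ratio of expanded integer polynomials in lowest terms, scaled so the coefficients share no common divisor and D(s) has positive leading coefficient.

First reduce the diagram to T(s).

Step 1. multiply F2, F3 (series) gives (-4)/(3*s - 12)
Step 2. parallel reduction of F1, (F2*F3), which is the overall transfer function T(s) = C(s)/R(s) in lowest terms

Answer: (6*s - 7)/(3*s - 12)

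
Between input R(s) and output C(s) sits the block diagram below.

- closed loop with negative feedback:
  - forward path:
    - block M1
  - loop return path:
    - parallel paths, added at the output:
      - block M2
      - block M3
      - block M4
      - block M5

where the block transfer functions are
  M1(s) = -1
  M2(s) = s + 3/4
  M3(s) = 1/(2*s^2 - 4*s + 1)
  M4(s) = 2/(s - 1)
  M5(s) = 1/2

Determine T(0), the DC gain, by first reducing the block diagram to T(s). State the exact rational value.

First reduce the diagram to T(s).

[1] parallel reduction of M2, M3, M4, M5; result (8*s^4 - 14*s^3 + 6*s^2 - 7*s - 1)/(8*s^3 - 24*s^2 + 20*s - 4)
[2] feedback reduction of M1, (M2+M3+M4+M5); result (8*s^3 - 24*s^2 + 20*s - 4)/(8*s^4 - 22*s^3 + 30*s^2 - 27*s + 3)
Evaluating the step-2 result (the overall T(s)) at s = 0 gives T(0) = -4/3.

Answer: -4/3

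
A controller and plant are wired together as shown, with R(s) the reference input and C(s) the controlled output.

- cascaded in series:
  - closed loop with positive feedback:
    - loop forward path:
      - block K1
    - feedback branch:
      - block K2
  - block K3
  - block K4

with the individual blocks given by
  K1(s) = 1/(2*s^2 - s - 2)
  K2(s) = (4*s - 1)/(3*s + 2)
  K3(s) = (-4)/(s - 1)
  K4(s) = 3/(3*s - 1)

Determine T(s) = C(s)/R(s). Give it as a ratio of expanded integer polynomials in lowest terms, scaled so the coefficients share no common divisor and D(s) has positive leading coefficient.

First reduce the diagram to T(s).

Step 1. reduce the feedback loop with forward K1 and return K2 -> (3*s + 2)/(6*s^3 + s^2 - 12*s - 3)
Step 2. reduce the series chain [K1/(1-K1*K2)], K3, K4; the result is T(s) itself (integer coefficients, no common factor, positive leading denominator coefficient)

Answer: (-36*s - 24)/(18*s^5 - 21*s^4 - 34*s^3 + 40*s^2 - 3)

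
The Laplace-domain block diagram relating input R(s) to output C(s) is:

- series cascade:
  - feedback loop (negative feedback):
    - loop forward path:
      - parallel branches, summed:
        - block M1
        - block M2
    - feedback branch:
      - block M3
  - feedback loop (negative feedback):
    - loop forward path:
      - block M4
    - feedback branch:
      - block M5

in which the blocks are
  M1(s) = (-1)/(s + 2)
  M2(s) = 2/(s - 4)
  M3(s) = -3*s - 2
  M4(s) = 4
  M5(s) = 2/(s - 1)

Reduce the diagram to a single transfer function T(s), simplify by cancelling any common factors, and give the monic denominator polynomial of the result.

First reduce the diagram to T(s).

Step 1 - parallel reduction of M1, M2: (s + 8)/(s^2 - 2*s - 8)
Step 2 - collapse the loop ((M1+M2) forward, M3 return): (-s - 8)/(2*s^2 + 28*s + 24)
Step 3 - feedback reduction of M4, M5: (4*s - 4)/(s + 7)
Step 4 - series reduction of [(M1+M2)/(1+(M1+M2)*M3)], [M4/(1+M4*M5)]: (-2*s^2 - 14*s + 16)/(s^3 + 21*s^2 + 110*s + 84)
The result of step 4 is T(s) in lowest terms. Its denominator already has leading coefficient 1, so it is monic as it stands.

Answer: s^3 + 21*s^2 + 110*s + 84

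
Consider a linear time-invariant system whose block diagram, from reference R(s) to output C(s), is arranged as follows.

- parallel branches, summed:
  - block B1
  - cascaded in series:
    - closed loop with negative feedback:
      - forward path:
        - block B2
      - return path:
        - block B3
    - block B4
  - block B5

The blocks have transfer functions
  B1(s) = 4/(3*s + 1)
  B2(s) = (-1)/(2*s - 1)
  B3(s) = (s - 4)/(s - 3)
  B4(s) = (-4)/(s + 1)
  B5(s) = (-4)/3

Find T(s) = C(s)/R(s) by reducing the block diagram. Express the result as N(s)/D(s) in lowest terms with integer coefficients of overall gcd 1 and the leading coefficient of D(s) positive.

The answer is (-24*s^4 + 88*s^3 - 188*s + 20)/(18*s^4 - 48*s^3 - 27*s^2 + 60*s + 21).

Reasoning:
Step 1: feedback reduction of B2, B3; result (3 - s)/(2*s^2 - 8*s + 7)
Step 2: reduce the series chain [B2/(1+B2*B3)], B4; result (4*s - 12)/(2*s^3 - 6*s^2 - s + 7)
Step 3: parallel reduction of B1, ([B2/(1+B2*B3)]*B4), B5; the result is T(s) itself (integer coefficients, no common factor, positive leading denominator coefficient)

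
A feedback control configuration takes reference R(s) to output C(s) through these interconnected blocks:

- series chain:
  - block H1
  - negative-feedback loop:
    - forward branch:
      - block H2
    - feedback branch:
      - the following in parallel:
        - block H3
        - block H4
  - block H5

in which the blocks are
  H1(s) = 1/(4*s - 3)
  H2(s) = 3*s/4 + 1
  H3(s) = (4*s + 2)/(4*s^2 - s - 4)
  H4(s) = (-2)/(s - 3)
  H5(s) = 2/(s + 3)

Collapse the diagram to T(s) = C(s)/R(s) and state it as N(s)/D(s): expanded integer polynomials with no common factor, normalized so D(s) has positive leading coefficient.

Answer: (12*s^4 - 23*s^3 - 55*s^2 + 32*s + 48)/(8*s^5 - 166*s^4 - 492*s^3 + 391*s^2 + 387*s - 252)

Working:
[1] parallel reduction of H3, H4; result (-4*s^2 - 8*s + 2)/(4*s^3 - 13*s^2 - s + 12)
[2] apply the feedback formula to H2, (H3+H4); result (12*s^4 - 23*s^3 - 55*s^2 + 32*s + 48)/(4*s^3 - 92*s^2 - 30*s + 56)
[3] series reduction of H1, [H2/(1+H2*(H3+H4))], H5 - this is the overall T(s), already in the required normalized form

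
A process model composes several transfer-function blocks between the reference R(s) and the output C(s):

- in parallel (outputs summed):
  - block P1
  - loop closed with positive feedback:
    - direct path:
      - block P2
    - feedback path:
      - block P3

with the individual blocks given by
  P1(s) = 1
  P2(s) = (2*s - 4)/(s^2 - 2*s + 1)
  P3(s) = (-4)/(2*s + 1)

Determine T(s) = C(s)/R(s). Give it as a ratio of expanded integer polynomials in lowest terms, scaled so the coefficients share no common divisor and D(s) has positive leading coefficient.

Answer: (2*s^3 + s^2 + 2*s - 19)/(2*s^3 - 3*s^2 + 8*s - 15)

Working:
[1] collapse the loop (P2 forward, P3 return), giving (4*s^2 - 6*s - 4)/(2*s^3 - 3*s^2 + 8*s - 15)
[2] reduce the parallel group P1, [P2/(1-P2*P3)] - this is the overall T(s), already in the required normalized form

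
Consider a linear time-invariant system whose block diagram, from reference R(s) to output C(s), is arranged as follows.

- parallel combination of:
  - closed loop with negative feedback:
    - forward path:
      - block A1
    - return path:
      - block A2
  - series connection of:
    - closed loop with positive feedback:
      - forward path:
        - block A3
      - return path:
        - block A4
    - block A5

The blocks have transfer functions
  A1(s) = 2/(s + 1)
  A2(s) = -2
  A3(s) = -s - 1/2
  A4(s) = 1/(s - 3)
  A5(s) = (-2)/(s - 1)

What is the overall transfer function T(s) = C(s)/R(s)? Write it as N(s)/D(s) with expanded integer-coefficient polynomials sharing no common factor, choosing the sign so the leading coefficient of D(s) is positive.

The answer is (4*s^3 - 14*s^2 + 6*s + 28)/(4*s^3 - 21*s^2 + 32*s - 15).

Reasoning:
Step 1. apply the feedback formula to A1, A2 = 2/(s - 3)
Step 2. close the feedback loop around A3, A4 = (-2*s^2 + 5*s + 3)/(4*s - 5)
Step 3. multiply [A3/(1-A3*A4)], A5 (series) = (4*s^2 - 10*s - 6)/(4*s^2 - 9*s + 5)
Step 4. add [A1/(1+A1*A2)], ([A3/(1-A3*A4)]*A5) (parallel) - this is the overall T(s), already in the required normalized form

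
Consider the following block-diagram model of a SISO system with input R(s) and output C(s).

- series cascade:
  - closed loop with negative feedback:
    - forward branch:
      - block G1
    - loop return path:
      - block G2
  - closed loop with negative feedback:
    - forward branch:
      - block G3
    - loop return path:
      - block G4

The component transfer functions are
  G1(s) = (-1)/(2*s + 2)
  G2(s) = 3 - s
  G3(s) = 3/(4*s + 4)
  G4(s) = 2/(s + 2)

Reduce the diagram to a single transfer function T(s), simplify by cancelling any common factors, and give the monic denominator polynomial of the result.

First reduce the diagram to T(s).

[1] close the feedback loop around G1, G2; result (-1)/(3*s - 1)
[2] close the feedback loop around G3, G4; result (3*s + 6)/(4*s^2 + 12*s + 14)
[3] combine [G1/(1+G1*G2)], [G3/(1+G3*G4)] in series; result (-3*s - 6)/(12*s^3 + 32*s^2 + 30*s - 14)
That last expression is T(s), already simplified. Scaling its denominator by 1/12 (the reciprocal of the leading coefficient) yields the monic denominator.

Answer: s^3 + 8*s^2/3 + 5*s/2 - 7/6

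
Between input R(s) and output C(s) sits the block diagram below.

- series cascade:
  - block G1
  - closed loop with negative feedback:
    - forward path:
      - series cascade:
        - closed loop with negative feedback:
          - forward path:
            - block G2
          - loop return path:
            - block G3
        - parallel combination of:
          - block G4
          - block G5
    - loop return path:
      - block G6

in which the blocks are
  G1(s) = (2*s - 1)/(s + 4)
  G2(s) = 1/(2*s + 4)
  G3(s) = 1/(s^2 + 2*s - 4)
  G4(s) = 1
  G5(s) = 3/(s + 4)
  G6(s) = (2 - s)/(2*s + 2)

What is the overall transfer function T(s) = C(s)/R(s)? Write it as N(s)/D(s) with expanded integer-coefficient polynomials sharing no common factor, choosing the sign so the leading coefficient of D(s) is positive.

First reduce the diagram to T(s).

(1) apply the feedback formula to G2, G3, giving (s^2 + 2*s - 4)/(2*s^3 + 8*s^2 - 15)
(2) reduce the parallel group G4, G5, giving (s + 7)/(s + 4)
(3) cascade [G2/(1+G2*G3)], (G4+G5), giving (s^3 + 9*s^2 + 10*s - 28)/(2*s^4 + 16*s^3 + 32*s^2 - 15*s - 60)
(4) apply the feedback formula to ([G2/(1+G2*G3)]*(G4+G5)), G6, giving (2*s^4 + 20*s^3 + 38*s^2 - 36*s - 56)/(4*s^5 + 35*s^4 + 89*s^3 + 42*s^2 - 102*s - 176)
(5) series reduction of G1, [([G2/(1+G2*G3)]*(G4+G5))/(1+([G2/(1+G2*G3)]*(G4+G5))*G6)], which is the overall transfer function T(s) = C(s)/R(s) in lowest terms

Answer: (4*s^5 + 38*s^4 + 56*s^3 - 110*s^2 - 76*s + 56)/(4*s^6 + 51*s^5 + 229*s^4 + 398*s^3 + 66*s^2 - 584*s - 704)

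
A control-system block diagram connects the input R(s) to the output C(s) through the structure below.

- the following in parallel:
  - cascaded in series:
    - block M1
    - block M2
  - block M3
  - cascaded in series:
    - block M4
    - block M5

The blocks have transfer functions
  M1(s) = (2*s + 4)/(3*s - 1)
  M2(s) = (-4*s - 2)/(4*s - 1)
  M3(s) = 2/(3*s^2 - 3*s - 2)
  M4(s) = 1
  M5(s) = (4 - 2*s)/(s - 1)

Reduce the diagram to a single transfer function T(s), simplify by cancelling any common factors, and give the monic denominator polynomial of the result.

The answer is s^5 - 31*s^4/12 + 19*s^3/12 + 11*s^2/36 - 13*s/36 + 1/18.

Reasoning:
Step 1. combine M1, M2 in series -> (-8*s^2 - 20*s - 8)/(12*s^2 - 7*s + 1)
Step 2. reduce the series chain M4, M5 -> (4 - 2*s)/(s - 1)
Step 3. add (M1*M2), M3, (M4*M5) (parallel) -> (-96*s^5 + 246*s^4 - 116*s^3 - 48*s^2 + 16*s - 26)/(36*s^5 - 93*s^4 + 57*s^3 + 11*s^2 - 13*s + 2)
T(s) is the step-3 result (common factors already cancelled). Leading coefficient of the denominator: 36. Divide through by 36 for the monic polynomial.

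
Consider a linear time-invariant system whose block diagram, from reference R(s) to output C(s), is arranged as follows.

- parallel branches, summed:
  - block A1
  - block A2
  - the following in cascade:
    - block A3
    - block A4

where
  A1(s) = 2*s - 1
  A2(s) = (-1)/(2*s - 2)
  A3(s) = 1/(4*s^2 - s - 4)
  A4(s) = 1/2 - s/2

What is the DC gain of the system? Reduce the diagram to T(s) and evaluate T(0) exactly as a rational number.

First reduce the diagram to T(s).

[1] combine A3, A4 in series, giving (1 - s)/(8*s^2 - 2*s - 8)
[2] add A1, A2, (A3*A4) (parallel), giving (16*s^4 - 28*s^3 - 7*s^2 + 25*s - 5)/(8*s^3 - 10*s^2 - 6*s + 8)
Evaluating the step-2 result (the overall T(s)) at s = 0 gives T(0) = -5/8.

Answer: -5/8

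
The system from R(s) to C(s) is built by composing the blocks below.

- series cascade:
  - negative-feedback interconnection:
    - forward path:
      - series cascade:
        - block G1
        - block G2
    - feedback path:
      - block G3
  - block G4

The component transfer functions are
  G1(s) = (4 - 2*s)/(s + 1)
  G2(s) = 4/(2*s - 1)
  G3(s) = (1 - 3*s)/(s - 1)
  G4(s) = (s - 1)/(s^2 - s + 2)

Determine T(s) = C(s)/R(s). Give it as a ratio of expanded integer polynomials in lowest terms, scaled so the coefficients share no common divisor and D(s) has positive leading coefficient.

The answer is (-8*s^3 + 32*s^2 - 40*s + 16)/(2*s^5 + 21*s^4 - 77*s^3 + 121*s^2 - 133*s + 34).

Reasoning:
1. cascade G1, G2 -> (16 - 8*s)/(2*s^2 + s - 1)
2. collapse the loop ((G1*G2) forward, G3 return) -> (-8*s^2 + 24*s - 16)/(2*s^3 + 23*s^2 - 58*s + 17)
3. combine [(G1*G2)/(1+(G1*G2)*G3)], G4 in series, giving the overall T(s)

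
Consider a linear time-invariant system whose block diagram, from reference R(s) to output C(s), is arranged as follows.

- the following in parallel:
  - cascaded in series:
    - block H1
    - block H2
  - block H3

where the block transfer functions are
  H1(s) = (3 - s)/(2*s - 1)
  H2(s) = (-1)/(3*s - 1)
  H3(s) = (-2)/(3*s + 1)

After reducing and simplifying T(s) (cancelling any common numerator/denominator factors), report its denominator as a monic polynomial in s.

Step 1 - multiply H1, H2 (series); result (s - 3)/(6*s^2 - 5*s + 1)
Step 2 - parallel reduction of (H1*H2), H3; result (-9*s^2 + 2*s - 5)/(18*s^3 - 9*s^2 - 2*s + 1)
Step 2 gives the fully reduced T(s), with no common factor left to cancel. The denominator's leading coefficient is 18, so divide each of its coefficients by 18 to get the monic form.

Answer: s^3 - s^2/2 - s/9 + 1/18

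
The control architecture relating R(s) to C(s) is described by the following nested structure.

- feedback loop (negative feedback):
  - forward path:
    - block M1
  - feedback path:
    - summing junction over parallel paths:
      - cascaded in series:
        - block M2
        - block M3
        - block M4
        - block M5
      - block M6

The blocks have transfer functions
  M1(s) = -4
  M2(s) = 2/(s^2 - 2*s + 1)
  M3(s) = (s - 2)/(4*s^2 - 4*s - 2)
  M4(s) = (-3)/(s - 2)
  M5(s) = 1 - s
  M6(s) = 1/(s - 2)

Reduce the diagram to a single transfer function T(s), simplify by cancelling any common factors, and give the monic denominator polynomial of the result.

The answer is s^4 - 8*s^3 + 25*s^2/2 - 17*s/2 + 9.

Reasoning:
Step 1 - multiply M2, M3, M4, M5 (series) = 3/(2*s^3 - 4*s^2 + s + 1)
Step 2 - reduce the parallel group (M2*M3*M4*M5), M6 = (2*s^3 - 4*s^2 + 4*s - 5)/(2*s^4 - 8*s^3 + 9*s^2 - s - 2)
Step 3 - apply the feedback formula to M1, ((M2*M3*M4*M5)+M6) = (-8*s^4 + 32*s^3 - 36*s^2 + 4*s + 8)/(2*s^4 - 16*s^3 + 25*s^2 - 17*s + 18)
T(s) is the step-3 result (common factors already cancelled). Leading coefficient of the denominator: 2. Divide through by 2 for the monic polynomial.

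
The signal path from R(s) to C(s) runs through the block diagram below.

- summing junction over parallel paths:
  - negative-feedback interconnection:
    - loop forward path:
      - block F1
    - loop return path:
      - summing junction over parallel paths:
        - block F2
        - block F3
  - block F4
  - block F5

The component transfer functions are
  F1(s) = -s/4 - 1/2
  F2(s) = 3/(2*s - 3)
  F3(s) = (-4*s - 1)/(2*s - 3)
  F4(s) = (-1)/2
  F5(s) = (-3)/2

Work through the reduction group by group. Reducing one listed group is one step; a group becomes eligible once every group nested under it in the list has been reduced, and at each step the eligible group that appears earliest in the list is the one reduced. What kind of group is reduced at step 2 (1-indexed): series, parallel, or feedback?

The answer is feedback.

Reasoning:
[1] reduce the parallel group F2, F3
[2] close the feedback loop around F1, (F2+F3)
[3] add [F1/(1+F1*(F2+F3))], F4, F5 (parallel)
Step 2 collapses a feedback group.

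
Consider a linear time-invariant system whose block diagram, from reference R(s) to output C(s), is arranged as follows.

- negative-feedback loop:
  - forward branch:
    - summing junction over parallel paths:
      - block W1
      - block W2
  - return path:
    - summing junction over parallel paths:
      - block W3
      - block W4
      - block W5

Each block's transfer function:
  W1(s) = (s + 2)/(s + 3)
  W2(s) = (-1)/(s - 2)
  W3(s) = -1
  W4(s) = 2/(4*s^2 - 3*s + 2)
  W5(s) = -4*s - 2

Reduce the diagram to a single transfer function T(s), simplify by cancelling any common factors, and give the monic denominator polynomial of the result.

(1) sum the parallel branches W1, W2 = (s^2 - s - 7)/(s^2 + s - 6)
(2) sum the parallel branches W3, W4, W5 = (-16*s^3 + s - 4)/(4*s^2 - 3*s + 2)
(3) feedback reduction of (W1+W2), (W3+W4+W5) = (-4*s^4 + 7*s^3 + 23*s^2 - 19*s + 14)/(16*s^5 - 20*s^4 - 114*s^3 + 30*s^2 - 17*s - 16)
Step 3 gives the fully reduced T(s), with no common factor left to cancel. The denominator's leading coefficient is 16, so divide each of its coefficients by 16 to get the monic form.

Answer: s^5 - 5*s^4/4 - 57*s^3/8 + 15*s^2/8 - 17*s/16 - 1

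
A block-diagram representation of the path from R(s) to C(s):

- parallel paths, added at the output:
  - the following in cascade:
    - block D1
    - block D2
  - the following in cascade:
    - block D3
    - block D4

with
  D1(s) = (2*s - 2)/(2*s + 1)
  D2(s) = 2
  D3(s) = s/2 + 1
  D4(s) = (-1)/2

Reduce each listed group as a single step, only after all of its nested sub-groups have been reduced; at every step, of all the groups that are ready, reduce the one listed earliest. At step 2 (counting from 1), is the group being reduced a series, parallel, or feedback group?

Reducing step by step:

1. series reduction of D1, D2
2. multiply D3, D4 (series)
3. reduce the parallel group (D1*D2), (D3*D4)
Step 2: series.

Answer: series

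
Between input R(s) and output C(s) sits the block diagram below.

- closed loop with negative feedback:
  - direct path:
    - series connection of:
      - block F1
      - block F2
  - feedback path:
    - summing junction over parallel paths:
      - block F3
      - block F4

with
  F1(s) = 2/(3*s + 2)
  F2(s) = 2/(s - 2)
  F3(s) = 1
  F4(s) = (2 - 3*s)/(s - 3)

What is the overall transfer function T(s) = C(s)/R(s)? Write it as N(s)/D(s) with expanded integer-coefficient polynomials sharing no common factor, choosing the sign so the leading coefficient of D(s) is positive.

Answer: (4*s - 12)/(3*s^3 - 13*s^2 + 8)

Working:
1. reduce the series chain F1, F2, giving 4/(3*s^2 - 4*s - 4)
2. combine F3, F4 in parallel, giving (-2*s - 1)/(s - 3)
3. close the feedback loop around (F1*F2), (F3+F4) - this is the overall T(s), already in the required normalized form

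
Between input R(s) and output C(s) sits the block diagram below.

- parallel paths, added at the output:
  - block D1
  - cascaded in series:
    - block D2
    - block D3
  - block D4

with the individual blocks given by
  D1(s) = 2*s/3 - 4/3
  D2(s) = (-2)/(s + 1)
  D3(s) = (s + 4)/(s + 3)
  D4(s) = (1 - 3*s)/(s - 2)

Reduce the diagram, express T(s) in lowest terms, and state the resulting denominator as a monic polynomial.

[1] combine D2, D3 in series: (-2*s - 8)/(s^2 + 4*s + 3)
[2] combine D1, (D2*D3), D4 in parallel: (2*s^4 - 9*s^3 - 57*s^2 - 19*s + 81)/(3*s^3 + 6*s^2 - 15*s - 18)
T(s) is the step-2 result (common factors already cancelled). Leading coefficient of the denominator: 3. Divide through by 3 for the monic polynomial.

Answer: s^3 + 2*s^2 - 5*s - 6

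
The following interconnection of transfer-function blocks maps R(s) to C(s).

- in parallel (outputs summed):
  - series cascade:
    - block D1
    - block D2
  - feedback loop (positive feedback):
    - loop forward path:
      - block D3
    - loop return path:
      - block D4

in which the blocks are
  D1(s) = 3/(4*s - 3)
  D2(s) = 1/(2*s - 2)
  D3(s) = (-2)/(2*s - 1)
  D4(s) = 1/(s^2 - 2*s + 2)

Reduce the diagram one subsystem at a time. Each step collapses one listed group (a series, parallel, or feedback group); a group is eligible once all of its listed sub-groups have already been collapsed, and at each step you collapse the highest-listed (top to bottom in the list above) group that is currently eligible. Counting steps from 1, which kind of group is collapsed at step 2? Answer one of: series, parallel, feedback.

Step 1. multiply D1, D2 (series)
Step 2. close the feedback loop around D3, D4
Step 3. reduce the parallel group (D1*D2), [D3/(1-D3*D4)]
Step 2 collapses a feedback group.

Therefore the answer is feedback.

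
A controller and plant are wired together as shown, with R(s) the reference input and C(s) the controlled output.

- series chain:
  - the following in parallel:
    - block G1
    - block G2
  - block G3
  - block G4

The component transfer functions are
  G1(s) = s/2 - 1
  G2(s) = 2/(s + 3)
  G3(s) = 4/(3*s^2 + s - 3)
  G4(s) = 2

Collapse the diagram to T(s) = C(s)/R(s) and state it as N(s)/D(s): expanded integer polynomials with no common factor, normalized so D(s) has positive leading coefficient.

1. parallel reduction of G1, G2 gives (s^2 + s - 2)/(2*s + 6)
2. cascade (G1+G2), G3, G4, giving the overall T(s)

Final answer: (4*s^2 + 4*s - 8)/(3*s^3 + 10*s^2 - 9)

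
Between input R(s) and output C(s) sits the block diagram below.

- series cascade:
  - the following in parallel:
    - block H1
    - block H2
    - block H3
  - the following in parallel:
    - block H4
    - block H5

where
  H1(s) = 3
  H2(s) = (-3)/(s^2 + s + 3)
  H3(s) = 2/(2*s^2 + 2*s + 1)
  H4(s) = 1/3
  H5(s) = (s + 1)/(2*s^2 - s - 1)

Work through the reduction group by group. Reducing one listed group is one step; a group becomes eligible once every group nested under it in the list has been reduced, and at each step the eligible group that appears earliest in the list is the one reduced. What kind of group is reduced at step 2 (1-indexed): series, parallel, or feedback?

Step 1: add H1, H2, H3 (parallel)
Step 2: parallel reduction of H4, H5
Step 3: cascade (H1+H2+H3), (H4+H5)
Step 2: parallel.

Answer: parallel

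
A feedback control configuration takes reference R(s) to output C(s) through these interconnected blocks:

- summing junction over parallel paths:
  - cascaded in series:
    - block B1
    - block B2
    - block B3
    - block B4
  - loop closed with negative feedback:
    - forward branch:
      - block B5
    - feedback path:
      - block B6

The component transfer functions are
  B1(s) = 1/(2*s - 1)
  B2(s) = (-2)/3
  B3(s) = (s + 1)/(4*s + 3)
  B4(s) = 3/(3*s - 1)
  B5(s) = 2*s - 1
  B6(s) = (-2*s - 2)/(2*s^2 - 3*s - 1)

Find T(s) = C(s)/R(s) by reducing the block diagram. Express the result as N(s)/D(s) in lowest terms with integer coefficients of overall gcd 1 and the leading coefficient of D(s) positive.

The answer is (-96*s^6 + 200*s^5 + 4*s^4 - 126*s^3 + 23*s^2 - 1)/(48*s^5 + 116*s^4 - 56*s^3 - 47*s^2 + 26*s - 3).

Reasoning:
Step 1 - reduce the series chain B1, B2, B3, B4 gives (-2*s - 2)/(24*s^3 - 2*s^2 - 11*s + 3)
Step 2 - reduce the feedback loop with forward B5 and return B6 gives (-4*s^3 + 8*s^2 - s - 1)/(2*s^2 + 5*s - 1)
Step 3 - add (B1*B2*B3*B4), [B5/(1+B5*B6)] (parallel) - this is the overall T(s), already in the required normalized form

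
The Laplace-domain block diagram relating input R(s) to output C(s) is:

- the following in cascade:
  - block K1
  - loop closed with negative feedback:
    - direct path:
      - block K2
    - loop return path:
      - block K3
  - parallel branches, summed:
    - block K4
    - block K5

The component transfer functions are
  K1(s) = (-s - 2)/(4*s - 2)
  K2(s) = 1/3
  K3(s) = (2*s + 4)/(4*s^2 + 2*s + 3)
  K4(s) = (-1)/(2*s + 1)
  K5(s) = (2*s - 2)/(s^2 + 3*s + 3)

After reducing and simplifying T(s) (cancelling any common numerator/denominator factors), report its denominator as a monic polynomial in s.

(1) apply the feedback formula to K2, K3 gives (4*s^2 + 2*s + 3)/(12*s^2 + 8*s + 13)
(2) add K4, K5 (parallel) gives (3*s^2 - 5*s - 5)/(2*s^3 + 7*s^2 + 9*s + 3)
(3) reduce the series chain K1, [K2/(1+K2*K3)], (K4+K5) gives (-12*s^5 - 10*s^4 + 49*s^3 + 67*s^2 + 65*s + 30)/(96*s^6 + 352*s^5 + 560*s^4 + 416*s^3 + 166*s^2 - 126*s - 78)
Step 3 gives the fully reduced T(s), with no common factor left to cancel. The denominator's leading coefficient is 96, so divide each of its coefficients by 96 to get the monic form.

Hence the answer: s^6 + 11*s^5/3 + 35*s^4/6 + 13*s^3/3 + 83*s^2/48 - 21*s/16 - 13/16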